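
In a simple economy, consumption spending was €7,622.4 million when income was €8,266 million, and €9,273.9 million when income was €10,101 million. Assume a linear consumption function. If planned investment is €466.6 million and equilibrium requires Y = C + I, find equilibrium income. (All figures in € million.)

MPC = (9273.9 − 7622.4)/(10101 − 8266) = 1651.5/1835 = 0.9
a = 7622.4 − 0.9(8266) = 183
Equilibrium: Y = 183 + 0.9Y + 466.6
0.1Y = 649.6, so Y = 649.6/0.1 = 6496

Y = 6496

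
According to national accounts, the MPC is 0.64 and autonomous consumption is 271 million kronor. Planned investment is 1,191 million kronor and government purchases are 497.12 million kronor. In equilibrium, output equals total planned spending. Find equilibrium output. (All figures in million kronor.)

Y = C + I + G = 271 + 0.64Y + 1191 + 497.12
Y − 0.64Y = 1959.12
0.36Y = 1959.12, so Y = 1959.12/0.36 = 5442

Y = 5442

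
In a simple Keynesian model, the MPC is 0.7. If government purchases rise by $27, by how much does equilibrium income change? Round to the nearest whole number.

ΔY ≈ 90

The multiplier is 1/(1 − MPC) = 1/0.3.
ΔY = 27/0.3 = 90.00 ≈ 90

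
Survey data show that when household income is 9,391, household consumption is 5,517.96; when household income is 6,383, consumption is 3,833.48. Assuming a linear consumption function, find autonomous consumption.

MPC = ΔC/ΔY = (5517.96 − 3833.48)/(9391 − 6383) = 1684.48/3008 = 0.56
a = C − MPC·Y = 3833.48 − 0.56(6383) = 3833.48 − 3574.48 = 259

a = 259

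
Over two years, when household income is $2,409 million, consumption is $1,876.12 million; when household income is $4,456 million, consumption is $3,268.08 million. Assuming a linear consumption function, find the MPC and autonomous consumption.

MPC = 0.68; a = 238

MPC = ΔC/ΔY = (3268.08 − 1876.12)/(4456 − 2409) = 1391.96/2047 = 0.68
a = C − MPC·Y = 1876.12 − 0.68(2409) = 1876.12 − 1638.12 = 238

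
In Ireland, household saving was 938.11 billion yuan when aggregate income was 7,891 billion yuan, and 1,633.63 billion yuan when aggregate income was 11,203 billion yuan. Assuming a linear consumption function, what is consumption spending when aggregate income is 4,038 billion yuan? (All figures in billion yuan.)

C = 3909.02

MPS = ΔS/ΔY = (1633.63 − 938.11)/(11203 − 7891) = 695.52/3312 = 0.21
MPC = 1 − MPS = 0.79
Autonomous saving = 938.11 − 0.21(7891) = -719, so a = 719
C = 719 + 0.79(4038) = 719 + 3190.02 = 3909.02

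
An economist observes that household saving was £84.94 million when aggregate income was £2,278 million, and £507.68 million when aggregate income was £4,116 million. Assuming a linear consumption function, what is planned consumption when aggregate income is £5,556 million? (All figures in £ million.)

MPS = ΔS/ΔY = (507.68 − 84.94)/(4116 − 2278) = 422.74/1838 = 0.23
MPC = 1 − MPS = 0.77
Autonomous saving = 84.94 − 0.23(2278) = -439, so a = 439
C = 439 + 0.77(5556) = 439 + 4278.12 = 4717.12

C = 4717.12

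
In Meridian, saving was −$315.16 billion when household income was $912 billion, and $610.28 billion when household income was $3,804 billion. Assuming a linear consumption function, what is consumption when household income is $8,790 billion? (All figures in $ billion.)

MPS = ΔS/ΔY = (610.28 − (-315.16))/(3804 − 912) = 925.44/2892 = 0.32
MPC = 1 − MPS = 0.68
Autonomous saving = -315.16 − 0.32(912) = -607, so a = 607
C = 607 + 0.68(8790) = 607 + 5977.2 = 6584.2

C = 6584.2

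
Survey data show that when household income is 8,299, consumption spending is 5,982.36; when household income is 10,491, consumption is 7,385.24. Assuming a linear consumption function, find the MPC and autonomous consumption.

MPC = ΔC/ΔY = (7385.24 − 5982.36)/(10491 − 8299) = 1402.88/2192 = 0.64
a = C − MPC·Y = 5982.36 − 0.64(8299) = 5982.36 − 5311.36 = 671

MPC = 0.64; a = 671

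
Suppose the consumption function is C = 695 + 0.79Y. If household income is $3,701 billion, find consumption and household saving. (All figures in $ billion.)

C = 3618.79; S = 82.21

C = 695 + 0.79(3701) = 695 + 2923.79 = 3618.79
S = Y − C = 3701 − 3618.79 = 82.21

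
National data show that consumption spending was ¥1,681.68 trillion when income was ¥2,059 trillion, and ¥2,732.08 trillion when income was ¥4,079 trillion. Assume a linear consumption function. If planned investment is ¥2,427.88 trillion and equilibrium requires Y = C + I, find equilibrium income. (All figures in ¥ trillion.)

Y = 6331

MPC = (2732.08 − 1681.68)/(4079 − 2059) = 1050.4/2020 = 0.52
a = 1681.68 − 0.52(2059) = 611
Equilibrium: Y = 611 + 0.52Y + 2427.88
0.48Y = 3038.88, so Y = 3038.88/0.48 = 6331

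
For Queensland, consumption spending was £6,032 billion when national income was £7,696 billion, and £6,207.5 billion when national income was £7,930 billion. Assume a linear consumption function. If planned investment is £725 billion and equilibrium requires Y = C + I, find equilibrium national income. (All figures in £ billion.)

MPC = (6207.5 − 6032)/(7930 − 7696) = 175.5/234 = 0.75
a = 6032 − 0.75(7696) = 260
Equilibrium: Y = 260 + 0.75Y + 725
0.25Y = 985, so Y = 985/0.25 = 3940

Y = 3940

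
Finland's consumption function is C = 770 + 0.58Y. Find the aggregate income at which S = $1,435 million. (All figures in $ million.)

Y = 5250

S = Y − C = -770 + 0.42Y
-770 + 0.42Y = 1435, so 0.42Y = 2205 and Y = 5250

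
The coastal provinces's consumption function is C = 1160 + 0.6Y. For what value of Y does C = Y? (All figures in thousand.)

At break-even, C = Y: 1160 + 0.6Y = Y
0.4Y = 1160, so Y = 1160/0.4 = 2900

Y = 2900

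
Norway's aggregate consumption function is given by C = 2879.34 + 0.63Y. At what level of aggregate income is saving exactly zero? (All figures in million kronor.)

At break-even, C = Y: 2879.34 + 0.63Y = Y
0.37Y = 2879.34, so Y = 2879.34/0.37 = 7782

Y = 7782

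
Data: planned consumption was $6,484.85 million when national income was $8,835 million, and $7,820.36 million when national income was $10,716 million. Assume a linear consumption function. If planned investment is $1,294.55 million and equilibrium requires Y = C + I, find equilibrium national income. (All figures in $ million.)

MPC = (7820.36 − 6484.85)/(10716 − 8835) = 1335.51/1881 = 0.71
a = 6484.85 − 0.71(8835) = 212
Equilibrium: Y = 212 + 0.71Y + 1294.55
0.29Y = 1506.55, so Y = 1506.55/0.29 = 5195

Y = 5195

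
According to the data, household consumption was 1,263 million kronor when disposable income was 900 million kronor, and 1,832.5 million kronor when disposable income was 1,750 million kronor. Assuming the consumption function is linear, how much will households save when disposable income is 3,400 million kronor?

S = 462

MPC = (1832.5 − 1263)/(1750 − 900) = 569.5/850 = 0.67
a = 1263 − 0.67(900) = 1263 − 603 = 660
C = 660 + 0.67(3400) = 2938
S = 3400 − 2938 = 462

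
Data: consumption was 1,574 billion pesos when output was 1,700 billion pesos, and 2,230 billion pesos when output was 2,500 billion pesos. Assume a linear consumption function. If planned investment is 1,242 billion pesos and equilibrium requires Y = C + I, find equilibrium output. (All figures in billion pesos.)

MPC = (2230 − 1574)/(2500 − 1700) = 656/800 = 0.82
a = 1574 − 0.82(1700) = 180
Equilibrium: Y = 180 + 0.82Y + 1242
0.18Y = 1422, so Y = 1422/0.18 = 7900

Y = 7900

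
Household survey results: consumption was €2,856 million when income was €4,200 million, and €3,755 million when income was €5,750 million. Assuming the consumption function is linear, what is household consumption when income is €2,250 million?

C = 1725

MPC = (3755 − 2856)/(5750 − 4200) = 899/1550 = 0.58
a = 2856 − 0.58(4200) = 2856 − 2436 = 420
C = 420 + 0.58(2250) = 420 + 1305 = 1725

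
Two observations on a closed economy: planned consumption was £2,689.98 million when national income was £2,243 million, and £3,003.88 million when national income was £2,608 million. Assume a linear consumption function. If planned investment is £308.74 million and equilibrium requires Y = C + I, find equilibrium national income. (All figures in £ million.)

Y = 7641

MPC = (3003.88 − 2689.98)/(2608 − 2243) = 313.9/365 = 0.86
a = 2689.98 − 0.86(2243) = 761
Equilibrium: Y = 761 + 0.86Y + 308.74
0.14Y = 1069.74, so Y = 1069.74/0.14 = 7641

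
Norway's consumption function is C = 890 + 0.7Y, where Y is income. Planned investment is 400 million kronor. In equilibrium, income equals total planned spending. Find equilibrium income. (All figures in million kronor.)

Y = C + I = 890 + 0.7Y + 400
Y − 0.7Y = 1290
0.3Y = 1290, so Y = 1290/0.3 = 4300

Y = 4300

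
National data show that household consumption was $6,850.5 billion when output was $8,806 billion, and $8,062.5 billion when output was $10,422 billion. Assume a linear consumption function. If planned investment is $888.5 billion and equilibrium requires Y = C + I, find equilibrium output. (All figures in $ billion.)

MPC = (8062.5 − 6850.5)/(10422 − 8806) = 1212/1616 = 0.75
a = 6850.5 − 0.75(8806) = 246
Equilibrium: Y = 246 + 0.75Y + 888.5
0.25Y = 1134.5, so Y = 1134.5/0.25 = 4538

Y = 4538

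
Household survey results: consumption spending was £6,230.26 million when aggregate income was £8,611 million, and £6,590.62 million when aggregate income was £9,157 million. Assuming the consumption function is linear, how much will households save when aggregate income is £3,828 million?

MPC = (6590.62 − 6230.26)/(9157 − 8611) = 360.36/546 = 0.66
a = 6230.26 − 0.66(8611) = 6230.26 − 5683.26 = 547
C = 547 + 0.66(3828) = 3073.48
S = 3828 − 3073.48 = 754.52

S = 754.52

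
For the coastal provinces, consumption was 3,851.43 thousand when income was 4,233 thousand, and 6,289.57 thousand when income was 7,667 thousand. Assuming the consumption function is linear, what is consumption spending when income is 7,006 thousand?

C = 5820.26

MPC = (6289.57 − 3851.43)/(7667 − 4233) = 2438.14/3434 = 0.71
a = 3851.43 − 0.71(4233) = 3851.43 − 3005.43 = 846
C = 846 + 0.71(7006) = 846 + 4974.26 = 5820.26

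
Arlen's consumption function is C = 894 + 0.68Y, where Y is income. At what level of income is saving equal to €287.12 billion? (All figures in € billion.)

Y = 3691

S = Y − C = -894 + 0.32Y
-894 + 0.32Y = 287.12, so 0.32Y = 1181.12 and Y = 3691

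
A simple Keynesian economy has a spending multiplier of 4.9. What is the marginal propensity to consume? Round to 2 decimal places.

MPC = 0.80

k = 1/(1 − MPC), so 1 − MPC = 1/k = 1/4.9 = 0.2041
MPC = 1 − 0.2041 = 0.80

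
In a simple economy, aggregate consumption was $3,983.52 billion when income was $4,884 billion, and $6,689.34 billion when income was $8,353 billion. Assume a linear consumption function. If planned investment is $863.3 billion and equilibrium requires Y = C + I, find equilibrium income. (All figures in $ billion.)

Y = 4715

MPC = (6689.34 − 3983.52)/(8353 − 4884) = 2705.82/3469 = 0.78
a = 3983.52 − 0.78(4884) = 174
Equilibrium: Y = 174 + 0.78Y + 863.3
0.22Y = 1037.3, so Y = 1037.3/0.22 = 4715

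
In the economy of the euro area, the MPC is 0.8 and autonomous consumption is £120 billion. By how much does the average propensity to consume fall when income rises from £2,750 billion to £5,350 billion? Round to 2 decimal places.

ΔAPC = 0.02

At Y = 2750: C = 120 + 0.8(2750) = 2320, APC = 2320/2750 = 0.844
At Y = 5350: C = 4400, APC = 4400/5350 = 0.822
Fall in APC = 0.844 − 0.822 = 0.022 ≈ 0.02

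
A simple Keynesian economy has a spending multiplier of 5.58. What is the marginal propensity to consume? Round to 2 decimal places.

k = 1/(1 − MPC), so 1 − MPC = 1/k = 1/5.58 = 0.1792
MPC = 1 − 0.1792 = 0.82

MPC = 0.82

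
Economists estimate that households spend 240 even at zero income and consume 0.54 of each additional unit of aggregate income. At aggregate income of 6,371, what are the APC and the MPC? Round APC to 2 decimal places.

APC = 0.58; MPC = 0.54

MPC = 0.54 (the slope of the consumption function)
C = 240 + 0.54(6371) = 3680.34, so APC = 3680.34/6371 = 0.58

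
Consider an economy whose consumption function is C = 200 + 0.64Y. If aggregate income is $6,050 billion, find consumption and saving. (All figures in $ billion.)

C = 4072; S = 1978

C = 200 + 0.64(6050) = 200 + 3872 = 4072
S = Y − C = 6050 − 4072 = 1978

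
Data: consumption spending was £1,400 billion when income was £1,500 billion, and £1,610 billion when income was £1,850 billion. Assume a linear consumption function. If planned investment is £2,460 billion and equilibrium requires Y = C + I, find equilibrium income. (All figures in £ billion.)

Y = 7400

MPC = (1610 − 1400)/(1850 − 1500) = 210/350 = 0.6
a = 1400 − 0.6(1500) = 500
Equilibrium: Y = 500 + 0.6Y + 2460
0.4Y = 2960, so Y = 2960/0.4 = 7400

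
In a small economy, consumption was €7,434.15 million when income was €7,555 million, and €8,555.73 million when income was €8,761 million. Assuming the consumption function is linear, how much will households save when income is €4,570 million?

MPC = (8555.73 − 7434.15)/(8761 − 7555) = 1121.58/1206 = 0.93
a = 7434.15 − 0.93(7555) = 7434.15 − 7026.15 = 408
C = 408 + 0.93(4570) = 4658.1
S = 4570 − 4658.1 = -88.1

S = -88.1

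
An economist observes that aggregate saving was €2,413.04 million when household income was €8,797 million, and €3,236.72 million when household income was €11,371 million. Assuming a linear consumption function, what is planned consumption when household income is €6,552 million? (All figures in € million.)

MPS = ΔS/ΔY = (3236.72 − 2413.04)/(11371 − 8797) = 823.68/2574 = 0.32
MPC = 1 − MPS = 0.68
Autonomous saving = 2413.04 − 0.32(8797) = -402, so a = 402
C = 402 + 0.68(6552) = 402 + 4455.36 = 4857.36

C = 4857.36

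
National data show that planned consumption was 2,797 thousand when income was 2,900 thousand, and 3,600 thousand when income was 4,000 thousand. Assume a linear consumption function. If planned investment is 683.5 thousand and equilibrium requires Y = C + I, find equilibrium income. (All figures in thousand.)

Y = 5050

MPC = (3600 − 2797)/(4000 − 2900) = 803/1100 = 0.73
a = 2797 − 0.73(2900) = 680
Equilibrium: Y = 680 + 0.73Y + 683.5
0.27Y = 1363.5, so Y = 1363.5/0.27 = 5050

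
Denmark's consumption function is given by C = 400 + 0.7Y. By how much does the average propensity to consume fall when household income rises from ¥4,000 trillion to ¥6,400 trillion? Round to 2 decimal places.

At Y = 4000: C = 400 + 0.7(4000) = 3200, APC = 3200/4000 = 0.800
At Y = 6400: C = 4880, APC = 4880/6400 = 0.763
Fall in APC = 0.800 − 0.763 = 0.037 ≈ 0.04

ΔAPC = 0.04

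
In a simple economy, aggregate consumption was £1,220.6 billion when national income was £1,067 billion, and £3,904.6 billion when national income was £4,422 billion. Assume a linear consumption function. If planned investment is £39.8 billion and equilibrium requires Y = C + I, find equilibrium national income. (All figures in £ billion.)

Y = 2034

MPC = (3904.6 − 1220.6)/(4422 − 1067) = 2684/3355 = 0.8
a = 1220.6 − 0.8(1067) = 367
Equilibrium: Y = 367 + 0.8Y + 39.8
0.2Y = 406.8, so Y = 406.8/0.2 = 2034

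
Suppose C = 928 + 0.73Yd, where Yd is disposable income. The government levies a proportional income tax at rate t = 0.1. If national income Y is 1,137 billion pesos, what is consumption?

Yd = (1 − 0.1)(1137) = 0.9(1137) = 1023.3
C = 928 + 0.73(1023.3) = 928 + 747.009 = 1675.009

C = 1675.009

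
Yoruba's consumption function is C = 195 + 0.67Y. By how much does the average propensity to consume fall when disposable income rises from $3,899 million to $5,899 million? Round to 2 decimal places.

At Y = 3899: C = 195 + 0.67(3899) = 2807.33, APC = 2807.33/3899 = 0.720
At Y = 5899: C = 4147.33, APC = 4147.33/5899 = 0.703
Fall in APC = 0.720 − 0.703 = 0.017 ≈ 0.02

ΔAPC = 0.02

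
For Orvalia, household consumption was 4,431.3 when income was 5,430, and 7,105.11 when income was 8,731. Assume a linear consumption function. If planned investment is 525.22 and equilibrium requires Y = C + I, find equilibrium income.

MPC = (7105.11 − 4431.3)/(8731 − 5430) = 2673.81/3301 = 0.81
a = 4431.3 − 0.81(5430) = 33
Equilibrium: Y = 33 + 0.81Y + 525.22
0.19Y = 558.22, so Y = 558.22/0.19 = 2938

Y = 2938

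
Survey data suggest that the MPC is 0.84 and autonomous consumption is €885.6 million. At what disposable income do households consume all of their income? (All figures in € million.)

At break-even, C = Y: 885.6 + 0.84Y = Y
0.16Y = 885.6, so Y = 885.6/0.16 = 5535

Y = 5535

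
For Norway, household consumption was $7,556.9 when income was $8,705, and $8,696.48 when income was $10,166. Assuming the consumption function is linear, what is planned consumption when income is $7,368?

MPC = (8696.48 − 7556.9)/(10166 − 8705) = 1139.58/1461 = 0.78
a = 7556.9 − 0.78(8705) = 7556.9 − 6789.9 = 767
C = 767 + 0.78(7368) = 767 + 5747.04 = 6514.04

C = 6514.04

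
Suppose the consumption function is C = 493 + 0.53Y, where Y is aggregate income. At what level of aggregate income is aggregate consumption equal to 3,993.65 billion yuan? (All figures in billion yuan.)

Y = 6605

493 + 0.53Y = 3993.65
0.53Y = 3500.65, so Y = 3500.65/0.53 = 6605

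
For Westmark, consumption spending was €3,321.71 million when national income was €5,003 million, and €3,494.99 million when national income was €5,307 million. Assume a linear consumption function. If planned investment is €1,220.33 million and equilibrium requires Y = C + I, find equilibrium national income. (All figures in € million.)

MPC = (3494.99 − 3321.71)/(5307 − 5003) = 173.28/304 = 0.57
a = 3321.71 − 0.57(5003) = 470
Equilibrium: Y = 470 + 0.57Y + 1220.33
0.43Y = 1690.33, so Y = 1690.33/0.43 = 3931

Y = 3931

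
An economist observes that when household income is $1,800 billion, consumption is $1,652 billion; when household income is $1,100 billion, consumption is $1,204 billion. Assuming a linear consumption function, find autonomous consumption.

MPC = ΔC/ΔY = (1652 − 1204)/(1800 − 1100) = 448/700 = 0.64
a = C − MPC·Y = 1204 − 0.64(1100) = 1204 − 704 = 500

a = 500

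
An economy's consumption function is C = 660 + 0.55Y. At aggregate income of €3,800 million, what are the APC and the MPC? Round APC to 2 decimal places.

APC = 0.72; MPC = 0.55

MPC = 0.55 (the slope of the consumption function)
C = 660 + 0.55(3800) = 2750, so APC = 2750/3800 = 0.72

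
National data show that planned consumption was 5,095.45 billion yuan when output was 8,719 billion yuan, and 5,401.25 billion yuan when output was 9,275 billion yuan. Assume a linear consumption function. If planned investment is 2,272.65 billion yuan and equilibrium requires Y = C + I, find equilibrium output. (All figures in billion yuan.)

Y = 5717

MPC = (5401.25 − 5095.45)/(9275 − 8719) = 305.8/556 = 0.55
a = 5095.45 − 0.55(8719) = 300
Equilibrium: Y = 300 + 0.55Y + 2272.65
0.45Y = 2572.65, so Y = 2572.65/0.45 = 5717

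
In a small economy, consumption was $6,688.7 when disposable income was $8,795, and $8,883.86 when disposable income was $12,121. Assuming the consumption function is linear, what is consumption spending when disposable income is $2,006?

MPC = (8883.86 − 6688.7)/(12121 − 8795) = 2195.16/3326 = 0.66
a = 6688.7 − 0.66(8795) = 6688.7 − 5804.7 = 884
C = 884 + 0.66(2006) = 884 + 1323.96 = 2207.96

C = 2207.96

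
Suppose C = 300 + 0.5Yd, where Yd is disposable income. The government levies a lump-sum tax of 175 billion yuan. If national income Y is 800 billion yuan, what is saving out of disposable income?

S = 12.5

Yd = Y − T = 800 − 175 = 625
C = 300 + 0.5(625) = 300 + 312.5 = 612.5
S = Yd − C = 625 − 612.5 = 12.5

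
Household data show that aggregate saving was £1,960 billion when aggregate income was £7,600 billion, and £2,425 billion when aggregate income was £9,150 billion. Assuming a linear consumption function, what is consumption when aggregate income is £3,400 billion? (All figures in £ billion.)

C = 2700

MPS = ΔS/ΔY = (2425 − 1960)/(9150 − 7600) = 465/1550 = 0.3
MPC = 1 − MPS = 0.7
Autonomous saving = 1960 − 0.3(7600) = -320, so a = 320
C = 320 + 0.7(3400) = 320 + 2380 = 2700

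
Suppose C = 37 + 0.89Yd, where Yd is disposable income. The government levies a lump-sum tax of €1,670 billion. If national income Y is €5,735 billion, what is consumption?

C = 3654.85

Yd = Y − T = 5735 − 1670 = 4065
C = 37 + 0.89(4065) = 37 + 3617.85 = 3654.85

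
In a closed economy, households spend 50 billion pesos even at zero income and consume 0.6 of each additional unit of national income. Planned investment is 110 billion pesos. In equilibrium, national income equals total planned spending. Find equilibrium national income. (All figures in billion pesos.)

Y = 400

Y = C + I = 50 + 0.6Y + 110
Y − 0.6Y = 160
0.4Y = 160, so Y = 160/0.4 = 400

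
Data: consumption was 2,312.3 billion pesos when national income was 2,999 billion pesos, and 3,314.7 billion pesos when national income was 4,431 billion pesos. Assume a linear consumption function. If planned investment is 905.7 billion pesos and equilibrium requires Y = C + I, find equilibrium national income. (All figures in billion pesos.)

MPC = (3314.7 − 2312.3)/(4431 − 2999) = 1002.4/1432 = 0.7
a = 2312.3 − 0.7(2999) = 213
Equilibrium: Y = 213 + 0.7Y + 905.7
0.3Y = 1118.7, so Y = 1118.7/0.3 = 3729

Y = 3729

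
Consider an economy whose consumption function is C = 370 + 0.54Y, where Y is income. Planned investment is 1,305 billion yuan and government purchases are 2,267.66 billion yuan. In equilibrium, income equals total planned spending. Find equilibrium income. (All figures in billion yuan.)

Y = C + I + G = 370 + 0.54Y + 1305 + 2267.66
Y − 0.54Y = 3942.66
0.46Y = 3942.66, so Y = 3942.66/0.46 = 8571

Y = 8571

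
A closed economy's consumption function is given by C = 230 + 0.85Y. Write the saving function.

S = Y − C = Y − (230 + 0.85Y) = -230 + (1 − 0.85)Y

S = -230 + 0.15Y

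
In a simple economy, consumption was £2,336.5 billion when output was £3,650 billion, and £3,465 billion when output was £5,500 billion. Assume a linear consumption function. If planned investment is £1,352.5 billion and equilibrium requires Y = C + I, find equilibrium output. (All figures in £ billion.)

MPC = (3465 − 2336.5)/(5500 − 3650) = 1128.5/1850 = 0.61
a = 2336.5 − 0.61(3650) = 110
Equilibrium: Y = 110 + 0.61Y + 1352.5
0.39Y = 1462.5, so Y = 1462.5/0.39 = 3750

Y = 3750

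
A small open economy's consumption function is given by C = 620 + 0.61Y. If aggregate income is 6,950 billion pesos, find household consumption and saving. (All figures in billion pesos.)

C = 4859.5; S = 2090.5

C = 620 + 0.61(6950) = 620 + 4239.5 = 4859.5
S = Y − C = 6950 − 4859.5 = 2090.5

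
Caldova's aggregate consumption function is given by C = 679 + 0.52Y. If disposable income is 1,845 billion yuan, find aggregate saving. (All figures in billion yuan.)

S = 206.6

C = 679 + 0.52(1845) = 679 + 959.4 = 1638.4
S = Y − C = 1845 − 1638.4 = 206.6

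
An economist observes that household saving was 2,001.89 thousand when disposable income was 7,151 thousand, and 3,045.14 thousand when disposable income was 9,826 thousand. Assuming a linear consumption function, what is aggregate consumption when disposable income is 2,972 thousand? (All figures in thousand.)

C = 2599.92

MPS = ΔS/ΔY = (3045.14 − 2001.89)/(9826 − 7151) = 1043.25/2675 = 0.39
MPC = 1 − MPS = 0.61
Autonomous saving = 2001.89 − 0.39(7151) = -787, so a = 787
C = 787 + 0.61(2972) = 787 + 1812.92 = 2599.92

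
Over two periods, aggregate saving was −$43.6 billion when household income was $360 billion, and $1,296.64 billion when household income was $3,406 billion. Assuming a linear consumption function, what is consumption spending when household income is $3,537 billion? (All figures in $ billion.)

C = 2182.72

MPS = ΔS/ΔY = (1296.64 − (-43.6))/(3406 − 360) = 1340.24/3046 = 0.44
MPC = 1 − MPS = 0.56
Autonomous saving = -43.6 − 0.44(360) = -202, so a = 202
C = 202 + 0.56(3537) = 202 + 1980.72 = 2182.72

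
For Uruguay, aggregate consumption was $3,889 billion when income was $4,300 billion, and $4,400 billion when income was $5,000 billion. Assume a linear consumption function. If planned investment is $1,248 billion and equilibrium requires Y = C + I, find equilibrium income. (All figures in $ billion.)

Y = 7400

MPC = (4400 − 3889)/(5000 − 4300) = 511/700 = 0.73
a = 3889 − 0.73(4300) = 750
Equilibrium: Y = 750 + 0.73Y + 1248
0.27Y = 1998, so Y = 1998/0.27 = 7400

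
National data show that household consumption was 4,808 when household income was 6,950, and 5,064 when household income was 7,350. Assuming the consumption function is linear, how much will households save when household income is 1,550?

MPC = (5064 − 4808)/(7350 − 6950) = 256/400 = 0.64
a = 4808 − 0.64(6950) = 4808 − 4448 = 360
C = 360 + 0.64(1550) = 1352
S = 1550 − 1352 = 198

S = 198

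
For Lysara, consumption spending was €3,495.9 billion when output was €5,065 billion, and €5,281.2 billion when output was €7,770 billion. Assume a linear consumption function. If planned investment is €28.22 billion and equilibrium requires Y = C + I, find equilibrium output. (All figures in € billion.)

Y = 533

MPC = (5281.2 − 3495.9)/(7770 − 5065) = 1785.3/2705 = 0.66
a = 3495.9 − 0.66(5065) = 153
Equilibrium: Y = 153 + 0.66Y + 28.22
0.34Y = 181.22, so Y = 181.22/0.34 = 533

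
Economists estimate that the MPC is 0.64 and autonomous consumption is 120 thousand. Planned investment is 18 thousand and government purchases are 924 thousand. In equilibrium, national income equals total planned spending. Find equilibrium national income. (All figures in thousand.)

Y = C + I + G = 120 + 0.64Y + 18 + 924
Y − 0.64Y = 1062
0.36Y = 1062, so Y = 1062/0.36 = 2950

Y = 2950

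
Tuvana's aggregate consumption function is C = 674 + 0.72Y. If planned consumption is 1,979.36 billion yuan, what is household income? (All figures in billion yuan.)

674 + 0.72Y = 1979.36
0.72Y = 1305.36, so Y = 1305.36/0.72 = 1813

Y = 1813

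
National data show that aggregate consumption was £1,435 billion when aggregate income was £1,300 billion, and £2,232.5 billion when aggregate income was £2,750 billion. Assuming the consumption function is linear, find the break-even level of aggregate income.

Y = 1600

MPC = (2232.5 − 1435)/(2750 − 1300) = 797.5/1450 = 0.55
a = 1435 − 0.55(1300) = 1435 − 715 = 720
Break-even: Y = a/(1−MPC) = 720/0.45 = 1600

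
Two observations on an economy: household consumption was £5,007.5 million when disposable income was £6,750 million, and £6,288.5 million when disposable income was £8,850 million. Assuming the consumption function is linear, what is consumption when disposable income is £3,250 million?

C = 2872.5

MPC = (6288.5 − 5007.5)/(8850 − 6750) = 1281/2100 = 0.61
a = 5007.5 − 0.61(6750) = 5007.5 − 4117.5 = 890
C = 890 + 0.61(3250) = 890 + 1982.5 = 2872.5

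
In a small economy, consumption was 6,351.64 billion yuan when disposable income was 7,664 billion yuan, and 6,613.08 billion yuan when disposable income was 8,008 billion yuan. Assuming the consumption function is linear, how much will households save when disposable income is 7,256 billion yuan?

S = 1214.44

MPC = (6613.08 − 6351.64)/(8008 − 7664) = 261.44/344 = 0.76
a = 6351.64 − 0.76(7664) = 6351.64 − 5824.64 = 527
C = 527 + 0.76(7256) = 6041.56
S = 7256 − 6041.56 = 1214.44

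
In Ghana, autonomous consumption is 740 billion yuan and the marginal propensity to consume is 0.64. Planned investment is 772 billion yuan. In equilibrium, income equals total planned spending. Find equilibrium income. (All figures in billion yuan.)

Y = 4200

Y = C + I = 740 + 0.64Y + 772
Y − 0.64Y = 1512
0.36Y = 1512, so Y = 1512/0.36 = 4200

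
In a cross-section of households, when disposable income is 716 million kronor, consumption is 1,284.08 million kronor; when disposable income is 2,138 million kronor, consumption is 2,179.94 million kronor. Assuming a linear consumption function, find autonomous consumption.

a = 833

MPC = ΔC/ΔY = (2179.94 − 1284.08)/(2138 − 716) = 895.86/1422 = 0.63
a = C − MPC·Y = 1284.08 − 0.63(716) = 1284.08 − 451.08 = 833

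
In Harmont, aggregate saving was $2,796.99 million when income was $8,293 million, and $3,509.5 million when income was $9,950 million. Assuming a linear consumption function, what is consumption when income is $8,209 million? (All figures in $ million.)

MPS = ΔS/ΔY = (3509.5 − 2796.99)/(9950 − 8293) = 712.51/1657 = 0.43
MPC = 1 − MPS = 0.57
Autonomous saving = 2796.99 − 0.43(8293) = -769, so a = 769
C = 769 + 0.57(8209) = 769 + 4679.13 = 5448.13

C = 5448.13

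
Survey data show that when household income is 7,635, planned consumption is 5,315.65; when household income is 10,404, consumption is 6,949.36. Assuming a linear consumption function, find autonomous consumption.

MPC = ΔC/ΔY = (6949.36 − 5315.65)/(10404 − 7635) = 1633.71/2769 = 0.59
a = C − MPC·Y = 5315.65 − 0.59(7635) = 5315.65 − 4504.65 = 811

a = 811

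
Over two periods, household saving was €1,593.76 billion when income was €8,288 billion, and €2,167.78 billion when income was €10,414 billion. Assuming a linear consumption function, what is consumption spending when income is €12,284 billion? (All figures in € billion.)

MPS = ΔS/ΔY = (2167.78 − 1593.76)/(10414 − 8288) = 574.02/2126 = 0.27
MPC = 1 − MPS = 0.73
Autonomous saving = 1593.76 − 0.27(8288) = -644, so a = 644
C = 644 + 0.73(12284) = 644 + 8967.32 = 9611.32

C = 9611.32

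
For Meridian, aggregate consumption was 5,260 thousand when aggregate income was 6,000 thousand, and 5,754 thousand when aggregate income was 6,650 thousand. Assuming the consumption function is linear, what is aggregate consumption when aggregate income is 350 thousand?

C = 966

MPC = (5754 − 5260)/(6650 − 6000) = 494/650 = 0.76
a = 5260 − 0.76(6000) = 5260 − 4560 = 700
C = 700 + 0.76(350) = 700 + 266 = 966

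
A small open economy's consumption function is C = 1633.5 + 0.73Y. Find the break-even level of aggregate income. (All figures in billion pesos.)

Y = 6050

At break-even, C = Y: 1633.5 + 0.73Y = Y
0.27Y = 1633.5, so Y = 1633.5/0.27 = 6050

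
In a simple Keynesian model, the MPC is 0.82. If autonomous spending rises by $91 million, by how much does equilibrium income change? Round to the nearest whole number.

ΔY ≈ 506

The multiplier is 1/(1 − MPC) = 1/0.18.
ΔY = 91/0.18 = 505.56 ≈ 506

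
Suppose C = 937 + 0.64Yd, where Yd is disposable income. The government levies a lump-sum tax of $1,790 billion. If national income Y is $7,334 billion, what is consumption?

C = 4485.16

Yd = Y − T = 7334 − 1790 = 5544
C = 937 + 0.64(5544) = 937 + 3548.16 = 4485.16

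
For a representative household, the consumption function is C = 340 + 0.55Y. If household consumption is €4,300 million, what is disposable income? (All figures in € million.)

340 + 0.55Y = 4300
0.55Y = 3960, so Y = 3960/0.55 = 7200

Y = 7200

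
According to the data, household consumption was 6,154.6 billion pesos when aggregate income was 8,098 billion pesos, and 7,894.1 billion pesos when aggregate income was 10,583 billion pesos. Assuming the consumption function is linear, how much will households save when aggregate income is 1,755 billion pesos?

MPC = (7894.1 − 6154.6)/(10583 − 8098) = 1739.5/2485 = 0.7
a = 6154.6 − 0.7(8098) = 6154.6 − 5668.6 = 486
C = 486 + 0.7(1755) = 1714.5
S = 1755 − 1714.5 = 40.5

S = 40.5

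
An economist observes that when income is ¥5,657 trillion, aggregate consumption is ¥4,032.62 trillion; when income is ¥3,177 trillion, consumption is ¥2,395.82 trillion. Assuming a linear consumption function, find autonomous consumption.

a = 299

MPC = ΔC/ΔY = (4032.62 − 2395.82)/(5657 − 3177) = 1636.8/2480 = 0.66
a = C − MPC·Y = 2395.82 − 0.66(3177) = 2395.82 − 2096.82 = 299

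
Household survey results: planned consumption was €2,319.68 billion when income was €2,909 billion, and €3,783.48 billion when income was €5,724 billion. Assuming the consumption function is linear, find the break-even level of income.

Y = 1681.25

MPC = (3783.48 − 2319.68)/(5724 − 2909) = 1463.8/2815 = 0.52
a = 2319.68 − 0.52(2909) = 2319.68 − 1512.68 = 807
Break-even: Y = a/(1−MPC) = 807/0.48 = 1681.25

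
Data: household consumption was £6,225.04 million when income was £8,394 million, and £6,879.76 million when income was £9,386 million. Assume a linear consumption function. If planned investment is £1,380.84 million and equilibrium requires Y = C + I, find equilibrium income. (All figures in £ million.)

MPC = (6879.76 − 6225.04)/(9386 − 8394) = 654.72/992 = 0.66
a = 6225.04 − 0.66(8394) = 685
Equilibrium: Y = 685 + 0.66Y + 1380.84
0.34Y = 2065.84, so Y = 2065.84/0.34 = 6076

Y = 6076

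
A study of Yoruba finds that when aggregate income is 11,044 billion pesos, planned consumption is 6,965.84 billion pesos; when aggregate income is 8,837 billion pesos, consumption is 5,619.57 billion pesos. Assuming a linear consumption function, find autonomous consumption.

MPC = ΔC/ΔY = (6965.84 − 5619.57)/(11044 − 8837) = 1346.27/2207 = 0.61
a = C − MPC·Y = 5619.57 − 0.61(8837) = 5619.57 − 5390.57 = 229

a = 229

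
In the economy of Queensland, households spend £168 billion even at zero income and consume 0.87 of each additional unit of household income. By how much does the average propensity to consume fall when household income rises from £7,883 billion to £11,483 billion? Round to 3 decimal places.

ΔAPC = 0.007

At Y = 7883: C = 168 + 0.87(7883) = 7026.21, APC = 7026.21/7883 = 0.8913
At Y = 11483: C = 10158.21, APC = 10158.21/11483 = 0.8846
Fall in APC = 0.8913 − 0.8846 = 0.0067 ≈ 0.007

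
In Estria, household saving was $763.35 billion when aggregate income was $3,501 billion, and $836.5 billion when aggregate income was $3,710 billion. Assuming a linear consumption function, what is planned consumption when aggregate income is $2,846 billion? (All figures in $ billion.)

C = 2311.9

MPS = ΔS/ΔY = (836.5 − 763.35)/(3710 − 3501) = 73.15/209 = 0.35
MPC = 1 − MPS = 0.65
Autonomous saving = 763.35 − 0.35(3501) = -462, so a = 462
C = 462 + 0.65(2846) = 462 + 1849.9 = 2311.9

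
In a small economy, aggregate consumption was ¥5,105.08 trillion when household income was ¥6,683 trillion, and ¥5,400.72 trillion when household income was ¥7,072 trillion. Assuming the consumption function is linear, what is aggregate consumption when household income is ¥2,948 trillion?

MPC = (5400.72 − 5105.08)/(7072 − 6683) = 295.64/389 = 0.76
a = 5105.08 − 0.76(6683) = 5105.08 − 5079.08 = 26
C = 26 + 0.76(2948) = 26 + 2240.48 = 2266.48

C = 2266.48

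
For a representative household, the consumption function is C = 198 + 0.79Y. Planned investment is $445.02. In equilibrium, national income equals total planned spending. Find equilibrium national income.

Y = 3062

Y = C + I = 198 + 0.79Y + 445.02
Y − 0.79Y = 643.02
0.21Y = 643.02, so Y = 643.02/0.21 = 3062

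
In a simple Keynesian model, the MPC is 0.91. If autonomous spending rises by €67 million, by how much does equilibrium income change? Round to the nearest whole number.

The multiplier is 1/(1 − MPC) = 1/0.09.
ΔY = 67/0.09 = 744.44 ≈ 744

ΔY ≈ 744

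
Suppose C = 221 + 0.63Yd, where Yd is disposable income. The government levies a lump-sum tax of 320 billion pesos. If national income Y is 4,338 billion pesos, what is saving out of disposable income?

S = 1265.66

Yd = Y − T = 4338 − 320 = 4018
C = 221 + 0.63(4018) = 221 + 2531.34 = 2752.34
S = Yd − C = 4018 − 2752.34 = 1265.66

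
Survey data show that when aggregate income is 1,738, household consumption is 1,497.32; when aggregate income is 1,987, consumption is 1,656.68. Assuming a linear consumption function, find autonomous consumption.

a = 385

MPC = ΔC/ΔY = (1656.68 − 1497.32)/(1987 − 1738) = 159.36/249 = 0.64
a = C − MPC·Y = 1497.32 − 0.64(1738) = 1497.32 − 1112.32 = 385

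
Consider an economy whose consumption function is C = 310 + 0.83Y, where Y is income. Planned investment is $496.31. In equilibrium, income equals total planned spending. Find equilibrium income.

Y = C + I = 310 + 0.83Y + 496.31
Y − 0.83Y = 806.31
0.17Y = 806.31, so Y = 806.31/0.17 = 4743

Y = 4743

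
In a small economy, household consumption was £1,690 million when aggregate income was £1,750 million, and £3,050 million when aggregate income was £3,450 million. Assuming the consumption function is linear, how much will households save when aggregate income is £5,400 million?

S = 790

MPC = (3050 − 1690)/(3450 − 1750) = 1360/1700 = 0.8
a = 1690 − 0.8(1750) = 1690 − 1400 = 290
C = 290 + 0.8(5400) = 4610
S = 5400 − 4610 = 790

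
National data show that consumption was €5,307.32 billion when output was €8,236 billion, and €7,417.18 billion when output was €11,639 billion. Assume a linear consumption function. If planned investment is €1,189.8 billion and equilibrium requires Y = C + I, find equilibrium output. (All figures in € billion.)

Y = 3660

MPC = (7417.18 − 5307.32)/(11639 − 8236) = 2109.86/3403 = 0.62
a = 5307.32 − 0.62(8236) = 201
Equilibrium: Y = 201 + 0.62Y + 1189.8
0.38Y = 1390.8, so Y = 1390.8/0.38 = 3660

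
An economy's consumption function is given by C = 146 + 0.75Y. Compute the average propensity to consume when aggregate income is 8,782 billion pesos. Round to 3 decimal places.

C = 146 + 0.75(8782) = 6732.5
APC = C/Y = 6732.5/8782 = 0.767

APC = 0.767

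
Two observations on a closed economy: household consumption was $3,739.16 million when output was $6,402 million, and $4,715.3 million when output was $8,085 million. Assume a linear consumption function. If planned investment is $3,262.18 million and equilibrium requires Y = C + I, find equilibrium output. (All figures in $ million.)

Y = 7829

MPC = (4715.3 − 3739.16)/(8085 − 6402) = 976.14/1683 = 0.58
a = 3739.16 − 0.58(6402) = 26
Equilibrium: Y = 26 + 0.58Y + 3262.18
0.42Y = 3288.18, so Y = 3288.18/0.42 = 7829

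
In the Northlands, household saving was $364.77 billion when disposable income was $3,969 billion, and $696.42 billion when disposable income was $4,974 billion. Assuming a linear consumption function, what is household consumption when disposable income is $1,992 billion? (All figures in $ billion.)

C = 2279.64

MPS = ΔS/ΔY = (696.42 − 364.77)/(4974 − 3969) = 331.65/1005 = 0.33
MPC = 1 − MPS = 0.67
Autonomous saving = 364.77 − 0.33(3969) = -945, so a = 945
C = 945 + 0.67(1992) = 945 + 1334.64 = 2279.64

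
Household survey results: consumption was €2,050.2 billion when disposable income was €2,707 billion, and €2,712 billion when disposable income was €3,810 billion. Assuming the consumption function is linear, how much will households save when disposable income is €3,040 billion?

S = 790

MPC = (2712 − 2050.2)/(3810 − 2707) = 661.8/1103 = 0.6
a = 2050.2 − 0.6(2707) = 2050.2 − 1624.2 = 426
C = 426 + 0.6(3040) = 2250
S = 3040 − 2250 = 790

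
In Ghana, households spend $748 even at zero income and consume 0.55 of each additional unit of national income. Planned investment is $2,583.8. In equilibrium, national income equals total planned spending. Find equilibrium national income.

Y = C + I = 748 + 0.55Y + 2583.8
Y − 0.55Y = 3331.8
0.45Y = 3331.8, so Y = 3331.8/0.45 = 7404

Y = 7404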